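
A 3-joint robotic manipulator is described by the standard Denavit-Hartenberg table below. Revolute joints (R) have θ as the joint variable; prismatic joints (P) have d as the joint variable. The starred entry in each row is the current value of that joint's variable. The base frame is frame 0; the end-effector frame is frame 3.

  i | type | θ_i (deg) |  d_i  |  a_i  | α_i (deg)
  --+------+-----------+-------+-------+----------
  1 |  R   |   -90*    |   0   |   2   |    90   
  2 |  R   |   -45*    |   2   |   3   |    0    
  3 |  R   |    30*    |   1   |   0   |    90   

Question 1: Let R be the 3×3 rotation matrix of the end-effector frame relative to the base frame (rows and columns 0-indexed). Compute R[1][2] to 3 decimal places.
End-effector z-axis (col 2 of R) = (-0.0000,0.2588,-0.9659)
R[1][2] = 0.2588

0.259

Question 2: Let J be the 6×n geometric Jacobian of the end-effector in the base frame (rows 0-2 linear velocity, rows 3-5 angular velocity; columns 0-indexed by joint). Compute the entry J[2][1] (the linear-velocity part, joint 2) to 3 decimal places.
axis z_1 = (-1.0000,-0.0000,0.0000); lever o_n−o_1 = (-3.0000,-2.1213,-2.1213)
cross product → J_v[:, 1] = (0.0000,-2.1213,2.1213)
J_ω[:, 1] = z_1
entry J[2][1] = 2.1213

2.121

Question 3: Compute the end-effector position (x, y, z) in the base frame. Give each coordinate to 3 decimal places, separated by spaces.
-3.000 -4.121 -2.121

after link 1: o_1 = (0.0000, -2.0000, 0.0000)
after link 2: o_2 = (-2.0000, -4.1213, -2.1213)
after link 3: o_3 = (-3.0000, -4.1213, -2.1213)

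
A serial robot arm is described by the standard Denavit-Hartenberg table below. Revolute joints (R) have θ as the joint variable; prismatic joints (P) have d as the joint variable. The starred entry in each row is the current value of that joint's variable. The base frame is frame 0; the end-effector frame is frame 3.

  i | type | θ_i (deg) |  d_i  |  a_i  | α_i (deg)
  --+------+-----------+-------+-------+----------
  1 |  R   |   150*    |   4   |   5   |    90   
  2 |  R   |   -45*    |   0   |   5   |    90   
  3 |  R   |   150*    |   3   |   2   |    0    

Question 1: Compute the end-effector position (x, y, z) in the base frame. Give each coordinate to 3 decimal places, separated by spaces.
after link 1: o_1 = (-4.3301, 2.5000, 4.0000)
after link 2: o_2 = (-7.3920, 4.2678, 0.4645)
after link 3: o_3 = (-3.9942, 3.4608, -0.4321)

-3.994 3.461 -0.432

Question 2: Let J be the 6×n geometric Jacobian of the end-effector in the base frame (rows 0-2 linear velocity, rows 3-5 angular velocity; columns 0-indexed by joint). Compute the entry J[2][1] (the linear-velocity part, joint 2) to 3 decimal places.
0.189

axis z_1 = (0.5000,0.8660,0.0000); lever o_n−o_1 = (0.3359,0.9608,-4.4321)
cross product → J_v[:, 1] = (-3.8383,2.2161,0.1895)
J_ω[:, 1] = z_1
entry J[2][1] = 0.1895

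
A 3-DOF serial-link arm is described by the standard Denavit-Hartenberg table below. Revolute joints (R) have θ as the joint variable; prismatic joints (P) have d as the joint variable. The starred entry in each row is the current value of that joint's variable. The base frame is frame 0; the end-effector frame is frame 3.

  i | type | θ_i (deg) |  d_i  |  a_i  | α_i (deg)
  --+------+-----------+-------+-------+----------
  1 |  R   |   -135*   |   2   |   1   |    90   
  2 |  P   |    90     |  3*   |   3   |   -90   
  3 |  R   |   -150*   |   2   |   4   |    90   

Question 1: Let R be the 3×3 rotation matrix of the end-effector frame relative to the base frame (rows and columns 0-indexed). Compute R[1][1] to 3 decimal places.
0.707

End-effector y-axis (col 1 of R) = (0.7071,0.7071,0.0000)
R[1][1] = 0.7071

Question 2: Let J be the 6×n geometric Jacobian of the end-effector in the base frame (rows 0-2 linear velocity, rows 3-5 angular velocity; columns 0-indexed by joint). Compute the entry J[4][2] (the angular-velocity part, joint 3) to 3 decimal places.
0.707

axis z_2 = (0.7071,0.7071,0.0000); lever o_n−o_2 = (0.0000,2.8284,-3.4641)
cross product → J_v[:, 2] = (-2.4495,2.4495,2.0000)
J_ω[:, 2] = z_2
entry J[4][2] = 0.7071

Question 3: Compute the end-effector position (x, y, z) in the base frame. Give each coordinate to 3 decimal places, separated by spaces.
-2.828 4.243 1.536

after link 1: o_1 = (-0.7071, -0.7071, 2.0000)
after link 2: o_2 = (-2.8284, 1.4142, 5.0000)
after link 3: o_3 = (-2.8284, 4.2426, 1.5359)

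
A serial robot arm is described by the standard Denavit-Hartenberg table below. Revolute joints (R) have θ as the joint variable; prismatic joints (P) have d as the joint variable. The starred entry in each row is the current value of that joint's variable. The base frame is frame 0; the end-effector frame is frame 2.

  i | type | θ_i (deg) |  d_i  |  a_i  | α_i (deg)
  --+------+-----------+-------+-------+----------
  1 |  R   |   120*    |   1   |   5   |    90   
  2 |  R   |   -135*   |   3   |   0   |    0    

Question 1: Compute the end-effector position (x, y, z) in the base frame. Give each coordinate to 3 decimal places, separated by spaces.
0.098 5.830 1.000

after link 1: o_1 = (-2.5000, 4.3301, 1.0000)
after link 2: o_2 = (0.0981, 5.8301, 1.0000)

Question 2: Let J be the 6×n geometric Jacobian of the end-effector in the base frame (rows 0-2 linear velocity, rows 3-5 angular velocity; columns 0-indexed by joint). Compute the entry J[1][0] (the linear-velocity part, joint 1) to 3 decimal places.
0.098

axis z_0 = ẑ; lever o_n−o_0 = (0.0981,5.8301,1.0000)
cross product → J_v[:, 0] = (-5.8301,0.0981,0.0000)
J_ω[:, 0] = z_0
entry J[1][0] = 0.0981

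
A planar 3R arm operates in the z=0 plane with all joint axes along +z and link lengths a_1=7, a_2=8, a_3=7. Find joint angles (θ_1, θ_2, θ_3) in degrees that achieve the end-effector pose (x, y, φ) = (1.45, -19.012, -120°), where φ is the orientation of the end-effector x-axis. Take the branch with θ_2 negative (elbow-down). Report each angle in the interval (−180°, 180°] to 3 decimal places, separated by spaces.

-45.001 -44.997 -30.002

wrist centre = target − a_3·(cos φ, sin φ) = (4.9500, -12.9498)
cos θ_2 = (192.2004−7²−8²)/(2·7·8) = 0.7071; θ_2 = -44.9968° (elbow-down)
β = atan2(-12.9498,4.9500) = -69.0809°; ψ = atan2(-5.6565,12.6572) = -24.0800°
θ_1 = β − ψ = -45.0009°
θ_3 = φ − θ_1 − θ_2 = -30.0023° (wrapped to (-180°,180°])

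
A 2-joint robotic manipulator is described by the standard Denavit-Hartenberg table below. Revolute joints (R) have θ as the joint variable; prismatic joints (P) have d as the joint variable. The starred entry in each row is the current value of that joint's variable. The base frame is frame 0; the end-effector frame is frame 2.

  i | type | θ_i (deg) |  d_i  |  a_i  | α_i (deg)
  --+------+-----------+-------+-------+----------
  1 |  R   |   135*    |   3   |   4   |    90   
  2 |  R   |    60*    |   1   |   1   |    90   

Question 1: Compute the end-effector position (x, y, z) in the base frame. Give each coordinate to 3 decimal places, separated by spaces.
-2.475 3.889 3.866

after link 1: o_1 = (-2.8284, 2.8284, 3.0000)
after link 2: o_2 = (-2.4749, 3.8891, 3.8660)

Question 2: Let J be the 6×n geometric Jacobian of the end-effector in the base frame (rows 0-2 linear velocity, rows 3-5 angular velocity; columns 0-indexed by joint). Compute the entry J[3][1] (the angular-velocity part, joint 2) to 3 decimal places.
axis z_1 = (0.7071,0.7071,0.0000); lever o_n−o_1 = (0.3536,1.0607,0.8660)
cross product → J_v[:, 1] = (0.6124,-0.6124,0.5000)
J_ω[:, 1] = z_1
entry J[3][1] = 0.7071

0.707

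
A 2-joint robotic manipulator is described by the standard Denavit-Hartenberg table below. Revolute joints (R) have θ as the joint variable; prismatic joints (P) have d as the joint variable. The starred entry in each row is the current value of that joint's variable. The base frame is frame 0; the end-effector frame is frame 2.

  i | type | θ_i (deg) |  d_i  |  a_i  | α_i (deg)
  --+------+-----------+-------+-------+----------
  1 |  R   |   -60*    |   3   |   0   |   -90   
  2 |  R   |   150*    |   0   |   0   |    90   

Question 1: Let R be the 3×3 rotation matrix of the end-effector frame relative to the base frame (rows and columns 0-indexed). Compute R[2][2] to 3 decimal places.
End-effector z-axis (col 2 of R) = (0.2500,-0.4330,-0.8660)
R[2][2] = -0.8660

-0.866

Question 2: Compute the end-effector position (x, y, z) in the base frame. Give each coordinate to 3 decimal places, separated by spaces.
after link 1: o_1 = (0.0000, 0.0000, 3.0000)
after link 2: o_2 = (0.0000, 0.0000, 3.0000)

0.000 0.000 3.000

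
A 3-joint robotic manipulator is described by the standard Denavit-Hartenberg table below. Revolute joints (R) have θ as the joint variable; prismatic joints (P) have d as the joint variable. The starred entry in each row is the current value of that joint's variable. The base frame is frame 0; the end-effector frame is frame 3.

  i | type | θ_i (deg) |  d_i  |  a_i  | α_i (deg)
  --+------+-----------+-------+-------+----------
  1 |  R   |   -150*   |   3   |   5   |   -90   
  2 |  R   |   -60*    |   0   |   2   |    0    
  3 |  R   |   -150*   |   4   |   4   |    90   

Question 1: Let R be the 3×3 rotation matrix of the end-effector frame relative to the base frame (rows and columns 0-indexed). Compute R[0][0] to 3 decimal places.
0.750

End-effector x-axis (col 0 of R) = (0.7500,0.4330,-0.5000)
R[0][0] = 0.7500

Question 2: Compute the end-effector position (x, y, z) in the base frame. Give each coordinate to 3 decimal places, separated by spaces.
-0.196 -4.732 2.732

after link 1: o_1 = (-4.3301, -2.5000, 3.0000)
after link 2: o_2 = (-5.1962, -3.0000, 4.7321)
after link 3: o_3 = (-0.1962, -4.7321, 2.7321)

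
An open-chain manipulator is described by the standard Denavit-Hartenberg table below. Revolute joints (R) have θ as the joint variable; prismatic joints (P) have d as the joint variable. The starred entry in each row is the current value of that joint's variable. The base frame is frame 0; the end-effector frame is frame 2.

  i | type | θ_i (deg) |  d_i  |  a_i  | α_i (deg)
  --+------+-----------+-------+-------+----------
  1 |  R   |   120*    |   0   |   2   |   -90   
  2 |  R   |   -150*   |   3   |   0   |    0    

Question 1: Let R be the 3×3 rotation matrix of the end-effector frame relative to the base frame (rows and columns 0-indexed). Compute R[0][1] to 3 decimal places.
End-effector y-axis (col 1 of R) = (-0.2500,0.4330,0.8660)
R[0][1] = -0.2500

-0.250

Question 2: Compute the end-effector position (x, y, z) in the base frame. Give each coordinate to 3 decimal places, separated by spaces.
after link 1: o_1 = (-1.0000, 1.7321, 0.0000)
after link 2: o_2 = (-3.5981, 0.2321, 0.0000)

-3.598 0.232 0.000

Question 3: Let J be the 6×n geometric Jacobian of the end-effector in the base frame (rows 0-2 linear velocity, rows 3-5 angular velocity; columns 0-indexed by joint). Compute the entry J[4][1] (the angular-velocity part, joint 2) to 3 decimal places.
-0.500

axis z_1 = (-0.8660,-0.5000,0.0000); lever o_n−o_1 = (-2.5981,-1.5000,0.0000)
cross product → J_v[:, 1] = (0.0000,-0.0000,0.0000)
J_ω[:, 1] = z_1
entry J[4][1] = -0.5000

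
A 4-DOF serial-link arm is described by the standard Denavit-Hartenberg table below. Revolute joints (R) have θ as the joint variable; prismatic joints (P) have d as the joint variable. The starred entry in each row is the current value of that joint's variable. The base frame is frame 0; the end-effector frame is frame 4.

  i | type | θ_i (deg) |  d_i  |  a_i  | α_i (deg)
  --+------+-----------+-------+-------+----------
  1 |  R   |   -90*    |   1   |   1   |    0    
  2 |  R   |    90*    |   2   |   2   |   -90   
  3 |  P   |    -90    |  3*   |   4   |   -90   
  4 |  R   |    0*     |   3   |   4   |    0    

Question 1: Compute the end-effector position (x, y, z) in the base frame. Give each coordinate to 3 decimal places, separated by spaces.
5.000 2.000 11.000

after link 1: o_1 = (0.0000, -1.0000, 1.0000)
after link 2: o_2 = (2.0000, -1.0000, 3.0000)
after link 3: o_3 = (2.0000, 2.0000, 7.0000)
after link 4: o_4 = (5.0000, 2.0000, 11.0000)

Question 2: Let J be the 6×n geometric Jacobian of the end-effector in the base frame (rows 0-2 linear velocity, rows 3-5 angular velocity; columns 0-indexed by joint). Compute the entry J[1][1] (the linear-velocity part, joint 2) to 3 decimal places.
5.000

axis z_1 = (0.0000,0.0000,1.0000); lever o_n−o_1 = (5.0000,3.0000,10.0000)
cross product → J_v[:, 1] = (-3.0000,5.0000,0.0000)
J_ω[:, 1] = z_1
entry J[1][1] = 5.0000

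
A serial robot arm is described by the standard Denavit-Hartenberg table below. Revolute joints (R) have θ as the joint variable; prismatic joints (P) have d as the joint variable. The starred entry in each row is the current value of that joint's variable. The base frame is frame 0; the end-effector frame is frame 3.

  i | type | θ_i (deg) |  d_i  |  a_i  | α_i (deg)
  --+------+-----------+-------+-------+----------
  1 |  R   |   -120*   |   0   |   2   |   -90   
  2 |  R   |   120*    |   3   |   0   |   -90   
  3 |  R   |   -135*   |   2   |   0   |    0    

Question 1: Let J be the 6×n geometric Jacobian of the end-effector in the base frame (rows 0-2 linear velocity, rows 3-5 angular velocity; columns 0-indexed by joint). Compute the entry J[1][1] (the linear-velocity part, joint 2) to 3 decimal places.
axis z_1 = (0.8660,-0.5000,0.0000); lever o_n−o_1 = (3.4641,0.0000,1.0000)
cross product → J_v[:, 1] = (-0.5000,-0.8660,1.7321)
J_ω[:, 1] = z_1
entry J[1][1] = -0.8660

-0.866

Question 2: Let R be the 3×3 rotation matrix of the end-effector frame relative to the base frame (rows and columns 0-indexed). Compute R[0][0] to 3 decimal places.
0.436

End-effector x-axis (col 0 of R) = (0.4356,-0.6597,0.6124)
R[0][0] = 0.4356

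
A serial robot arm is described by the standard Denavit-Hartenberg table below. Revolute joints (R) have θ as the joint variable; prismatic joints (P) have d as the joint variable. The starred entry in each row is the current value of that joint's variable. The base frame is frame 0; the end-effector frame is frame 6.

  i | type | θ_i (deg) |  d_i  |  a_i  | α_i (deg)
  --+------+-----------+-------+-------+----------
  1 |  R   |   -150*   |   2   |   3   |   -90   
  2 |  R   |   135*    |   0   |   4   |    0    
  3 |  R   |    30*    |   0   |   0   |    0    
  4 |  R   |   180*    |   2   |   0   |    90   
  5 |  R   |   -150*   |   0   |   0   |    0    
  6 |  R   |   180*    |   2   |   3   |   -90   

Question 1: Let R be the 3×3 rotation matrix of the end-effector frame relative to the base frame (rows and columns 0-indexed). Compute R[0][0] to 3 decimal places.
End-effector x-axis (col 0 of R) = (-0.4744,-0.8513,0.2241)
R[0][0] = -0.4744

-0.474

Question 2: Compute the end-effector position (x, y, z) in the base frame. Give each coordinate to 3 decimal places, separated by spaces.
after link 1: o_1 = (-2.5981, -1.5000, 2.0000)
after link 2: o_2 = (-0.1486, -0.0858, -0.8284)
after link 3: o_3 = (-0.1486, -0.0858, -0.8284)
after link 4: o_4 = (0.8514, -1.8178, -0.8284)
after link 5: o_5 = (0.8514, -1.8178, -0.8284)
after link 6: o_6 = (-0.1236, -4.1128, 1.7759)

-0.124 -4.113 1.776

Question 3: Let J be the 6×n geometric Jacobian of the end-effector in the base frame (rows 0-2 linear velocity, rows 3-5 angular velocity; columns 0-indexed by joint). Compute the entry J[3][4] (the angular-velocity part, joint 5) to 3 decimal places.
0.224

axis z_4 = (0.2241,0.1294,0.9659); lever o_n−o_4 = (-0.9750,-2.2950,2.6043)
cross product → J_v[:, 4] = (2.5538,-1.5256,-0.3882)
J_ω[:, 4] = z_4
entry J[3][4] = 0.2241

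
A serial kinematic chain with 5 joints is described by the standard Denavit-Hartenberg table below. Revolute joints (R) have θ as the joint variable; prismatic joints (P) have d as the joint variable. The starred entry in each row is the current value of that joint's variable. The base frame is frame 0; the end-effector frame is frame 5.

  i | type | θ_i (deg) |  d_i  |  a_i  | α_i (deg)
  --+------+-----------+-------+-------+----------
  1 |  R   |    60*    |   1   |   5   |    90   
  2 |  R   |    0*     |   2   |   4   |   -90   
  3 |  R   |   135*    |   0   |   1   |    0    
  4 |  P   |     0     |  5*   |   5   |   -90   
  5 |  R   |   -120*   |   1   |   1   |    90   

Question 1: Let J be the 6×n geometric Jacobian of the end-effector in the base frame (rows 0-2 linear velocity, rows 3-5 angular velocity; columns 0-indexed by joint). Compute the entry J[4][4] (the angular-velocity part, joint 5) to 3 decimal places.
-0.966

axis z_4 = (0.2588,-0.9659,0.0000); lever o_n−o_4 = (0.7418,-0.8365,0.8660)
cross product → J_v[:, 4] = (-0.8365,-0.2241,0.5000)
J_ω[:, 4] = z_4
entry J[4][4] = -0.9659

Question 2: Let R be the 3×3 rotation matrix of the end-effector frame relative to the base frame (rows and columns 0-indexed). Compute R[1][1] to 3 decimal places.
End-effector y-axis (col 1 of R) = (0.2588,-0.9659,0.0000)
R[1][1] = -0.9659

-0.966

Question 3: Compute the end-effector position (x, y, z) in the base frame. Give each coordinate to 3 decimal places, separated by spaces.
1.178 4.405 6.866

after link 1: o_1 = (2.5000, 4.3301, 1.0000)
after link 2: o_2 = (6.2321, 6.7942, 1.0000)
after link 3: o_3 = (5.2661, 6.5354, 1.0000)
after link 4: o_4 = (0.4365, 5.2413, 6.0000)
after link 5: o_5 = (1.1783, 4.4048, 6.8660)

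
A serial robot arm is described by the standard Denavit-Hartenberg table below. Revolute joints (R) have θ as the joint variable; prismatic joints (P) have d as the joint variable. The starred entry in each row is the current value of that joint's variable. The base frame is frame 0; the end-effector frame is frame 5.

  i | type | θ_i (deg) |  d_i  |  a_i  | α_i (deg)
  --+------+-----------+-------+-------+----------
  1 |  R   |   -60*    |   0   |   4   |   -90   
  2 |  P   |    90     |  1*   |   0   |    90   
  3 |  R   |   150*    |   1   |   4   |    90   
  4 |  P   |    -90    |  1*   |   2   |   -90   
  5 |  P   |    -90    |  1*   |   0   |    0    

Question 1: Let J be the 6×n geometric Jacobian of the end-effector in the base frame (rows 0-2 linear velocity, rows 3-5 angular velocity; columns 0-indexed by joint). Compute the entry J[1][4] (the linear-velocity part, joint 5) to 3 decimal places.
0.250

prismatic axis z_4 = (0.4330,0.2500,0.8660)
J_v[:, 4] = z_4; J_ω[:, 4] = (0,0,0)
entry J[1][4] = 0.2500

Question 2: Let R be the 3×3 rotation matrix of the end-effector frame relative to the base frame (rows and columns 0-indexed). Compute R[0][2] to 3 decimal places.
End-effector z-axis (col 2 of R) = (0.4330,0.2500,0.8660)
R[0][2] = 0.4330

0.433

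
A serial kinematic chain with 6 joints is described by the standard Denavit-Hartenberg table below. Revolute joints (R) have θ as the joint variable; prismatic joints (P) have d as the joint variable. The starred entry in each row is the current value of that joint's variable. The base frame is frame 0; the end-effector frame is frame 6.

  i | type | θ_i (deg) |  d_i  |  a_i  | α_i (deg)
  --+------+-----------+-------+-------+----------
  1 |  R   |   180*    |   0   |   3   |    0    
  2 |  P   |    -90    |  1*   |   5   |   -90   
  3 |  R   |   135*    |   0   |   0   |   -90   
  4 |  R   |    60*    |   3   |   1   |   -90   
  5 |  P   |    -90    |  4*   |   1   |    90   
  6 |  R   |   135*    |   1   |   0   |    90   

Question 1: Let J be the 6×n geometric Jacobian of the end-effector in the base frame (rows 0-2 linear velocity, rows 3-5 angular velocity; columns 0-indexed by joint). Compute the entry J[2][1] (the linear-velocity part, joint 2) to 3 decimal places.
1.000

prismatic axis z_1 = (0.0000,0.0000,1.0000)
J_v[:, 1] = z_1; J_ω[:, 1] = (0,0,0)
entry J[2][1] = 1.0000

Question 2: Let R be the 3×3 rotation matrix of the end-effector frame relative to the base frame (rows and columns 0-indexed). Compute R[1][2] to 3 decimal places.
-0.067

End-effector z-axis (col 2 of R) = (0.3536,-0.0670,0.9330)
R[1][2] = -0.0670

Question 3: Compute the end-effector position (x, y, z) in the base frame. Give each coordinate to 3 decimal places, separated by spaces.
-1.000 4.621 6.278

after link 1: o_1 = (-3.0000, 0.0000, 0.0000)
after link 2: o_2 = (-3.0000, 5.0000, 1.0000)
after link 3: o_3 = (-3.0000, 5.0000, 1.0000)
after link 4: o_4 = (-2.1340, 2.5251, 2.7678)
after link 5: o_5 = (-0.1340, 4.2675, 5.9244)
after link 6: o_6 = (-1.0000, 4.6211, 6.2779)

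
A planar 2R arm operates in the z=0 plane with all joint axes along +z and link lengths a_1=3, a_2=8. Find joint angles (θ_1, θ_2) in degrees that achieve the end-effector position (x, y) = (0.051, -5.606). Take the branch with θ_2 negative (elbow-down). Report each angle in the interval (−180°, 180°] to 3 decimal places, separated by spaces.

cos θ_2 = (31.4298−3²−8²)/(2·3·8) = -0.8660; θ_2 = -150.0023° (elbow-down)
β = atan2(-5.6060,0.0510) = -89.4788°; ψ = atan2(-3.9997,-3.9284) = -134.4842°
θ_1 = β − ψ = 45.0055°

45.005 -150.002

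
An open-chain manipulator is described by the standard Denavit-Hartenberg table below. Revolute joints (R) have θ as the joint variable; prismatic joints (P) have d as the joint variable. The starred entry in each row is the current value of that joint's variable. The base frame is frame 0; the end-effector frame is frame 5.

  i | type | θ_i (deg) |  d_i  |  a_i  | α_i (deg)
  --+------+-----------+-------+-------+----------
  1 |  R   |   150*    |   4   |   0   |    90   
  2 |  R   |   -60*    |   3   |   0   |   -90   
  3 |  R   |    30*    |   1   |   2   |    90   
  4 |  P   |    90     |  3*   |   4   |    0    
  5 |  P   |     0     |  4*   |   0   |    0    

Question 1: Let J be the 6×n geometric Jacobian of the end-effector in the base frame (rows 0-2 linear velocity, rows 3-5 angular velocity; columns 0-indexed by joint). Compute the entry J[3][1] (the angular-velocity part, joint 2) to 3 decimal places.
0.500

axis z_1 = (0.5000,0.8660,0.0000); lever o_n−o_1 = (-1.9845,10.4551,-2.0311)
cross product → J_v[:, 1] = (-1.7590,1.0155,6.9462)
J_ω[:, 1] = z_1
entry J[3][1] = 0.5000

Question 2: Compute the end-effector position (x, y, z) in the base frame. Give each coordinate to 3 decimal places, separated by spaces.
-1.984 10.455 1.969

after link 1: o_1 = (0.0000, 0.0000, 4.0000)
after link 2: o_2 = (1.5000, 2.5981, 4.0000)
after link 3: o_3 = (-0.5000, 2.5981, 3.0000)
after link 4: o_4 = (-2.8505, 6.9551, 3.7010)
after link 5: o_5 = (-1.9845, 10.4551, 1.9689)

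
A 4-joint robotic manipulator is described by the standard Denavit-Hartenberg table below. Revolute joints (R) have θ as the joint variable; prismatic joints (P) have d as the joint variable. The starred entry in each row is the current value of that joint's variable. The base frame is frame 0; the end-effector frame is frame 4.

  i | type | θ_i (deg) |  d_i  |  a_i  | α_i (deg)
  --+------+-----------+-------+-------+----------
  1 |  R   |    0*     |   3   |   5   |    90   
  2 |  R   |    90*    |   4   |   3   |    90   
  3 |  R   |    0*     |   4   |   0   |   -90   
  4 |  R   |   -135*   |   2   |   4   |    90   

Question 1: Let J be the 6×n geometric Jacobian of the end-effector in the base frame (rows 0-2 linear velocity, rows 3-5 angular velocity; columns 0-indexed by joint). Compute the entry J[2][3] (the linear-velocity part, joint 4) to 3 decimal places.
axis z_3 = (0.0000,-1.0000,0.0000); lever o_n−o_3 = (2.8284,-2.0000,-2.8284)
cross product → J_v[:, 3] = (2.8284,0.0000,2.8284)
J_ω[:, 3] = z_3
entry J[2][3] = 2.8284

2.828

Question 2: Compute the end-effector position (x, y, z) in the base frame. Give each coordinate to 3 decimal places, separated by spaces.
after link 1: o_1 = (5.0000, 0.0000, 3.0000)
after link 2: o_2 = (5.0000, -4.0000, 6.0000)
after link 3: o_3 = (9.0000, -4.0000, 6.0000)
after link 4: o_4 = (11.8284, -6.0000, 3.1716)

11.828 -6.000 3.172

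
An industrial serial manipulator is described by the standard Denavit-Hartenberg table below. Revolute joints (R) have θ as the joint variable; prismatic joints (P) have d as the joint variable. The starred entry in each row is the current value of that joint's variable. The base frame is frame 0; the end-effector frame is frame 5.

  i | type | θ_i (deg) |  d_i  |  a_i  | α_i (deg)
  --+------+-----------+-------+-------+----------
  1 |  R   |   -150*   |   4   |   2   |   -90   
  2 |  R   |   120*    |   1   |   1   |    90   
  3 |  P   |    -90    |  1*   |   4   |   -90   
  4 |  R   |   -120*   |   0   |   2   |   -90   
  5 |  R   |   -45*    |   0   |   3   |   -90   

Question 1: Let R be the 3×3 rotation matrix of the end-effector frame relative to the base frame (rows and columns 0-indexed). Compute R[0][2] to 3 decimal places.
-0.589

End-effector z-axis (col 2 of R) = (-0.5887,-0.7481,0.3062)
R[0][2] = -0.5887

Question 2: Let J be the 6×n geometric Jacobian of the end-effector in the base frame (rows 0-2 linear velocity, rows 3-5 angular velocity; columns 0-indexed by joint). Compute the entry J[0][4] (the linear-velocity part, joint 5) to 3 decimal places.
axis z_4 = (-0.8080,0.5335,-0.2500); lever o_n−o_4 = (0.0711,-1.1837,-2.7557)
cross product → J_v[:, 4] = (-1.7661,-2.2444,0.9186)
J_ω[:, 4] = z_4
entry J[0][4] = -1.7661

-1.766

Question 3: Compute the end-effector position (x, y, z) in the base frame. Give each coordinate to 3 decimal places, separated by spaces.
-4.277 -1.385 -0.988

after link 1: o_1 = (-1.7321, -1.0000, 4.0000)
after link 2: o_2 = (-0.7990, -1.6160, 3.1340)
after link 3: o_3 = (-3.5490, 1.4151, 2.6340)
after link 4: o_4 = (-4.3481, -0.2010, 1.7679)
after link 5: o_5 = (-4.2770, -1.3847, -0.9877)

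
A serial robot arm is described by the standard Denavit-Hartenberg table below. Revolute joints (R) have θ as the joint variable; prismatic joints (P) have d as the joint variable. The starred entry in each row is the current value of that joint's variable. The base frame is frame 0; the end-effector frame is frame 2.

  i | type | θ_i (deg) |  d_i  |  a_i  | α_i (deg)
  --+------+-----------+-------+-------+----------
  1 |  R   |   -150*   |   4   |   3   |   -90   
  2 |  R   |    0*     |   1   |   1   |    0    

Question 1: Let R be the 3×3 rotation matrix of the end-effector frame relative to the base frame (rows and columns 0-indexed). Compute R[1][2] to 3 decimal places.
End-effector z-axis (col 2 of R) = (0.5000,-0.8660,0.0000)
R[1][2] = -0.8660

-0.866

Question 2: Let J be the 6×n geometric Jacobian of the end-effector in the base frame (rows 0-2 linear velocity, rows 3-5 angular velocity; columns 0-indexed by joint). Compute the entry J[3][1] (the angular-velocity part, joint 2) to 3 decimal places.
0.500

axis z_1 = (0.5000,-0.8660,0.0000); lever o_n−o_1 = (-0.3660,-1.3660,0.0000)
cross product → J_v[:, 1] = (0.0000,-0.0000,-1.0000)
J_ω[:, 1] = z_1
entry J[3][1] = 0.5000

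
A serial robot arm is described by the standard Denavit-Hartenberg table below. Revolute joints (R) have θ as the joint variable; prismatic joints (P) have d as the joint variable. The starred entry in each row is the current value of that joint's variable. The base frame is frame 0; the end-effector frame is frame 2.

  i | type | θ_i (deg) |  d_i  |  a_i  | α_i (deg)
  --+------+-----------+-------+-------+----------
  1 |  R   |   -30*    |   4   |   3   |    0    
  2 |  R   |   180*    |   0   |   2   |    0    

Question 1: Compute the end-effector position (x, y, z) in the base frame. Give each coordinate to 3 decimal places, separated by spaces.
0.866 -0.500 4.000

after link 1: o_1 = (2.5981, -1.5000, 4.0000)
after link 2: o_2 = (0.8660, -0.5000, 4.0000)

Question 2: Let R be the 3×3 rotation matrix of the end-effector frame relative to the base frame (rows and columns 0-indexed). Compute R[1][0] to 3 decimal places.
0.500

End-effector x-axis (col 0 of R) = (-0.8660,0.5000,0.0000)
R[1][0] = 0.5000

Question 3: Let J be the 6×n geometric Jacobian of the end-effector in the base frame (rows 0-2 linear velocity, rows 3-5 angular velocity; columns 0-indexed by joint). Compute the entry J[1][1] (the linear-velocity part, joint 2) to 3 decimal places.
axis z_1 = (0.0000,0.0000,1.0000); lever o_n−o_1 = (-1.7321,1.0000,0.0000)
cross product → J_v[:, 1] = (-1.0000,-1.7321,0.0000)
J_ω[:, 1] = z_1
entry J[1][1] = -1.7321

-1.732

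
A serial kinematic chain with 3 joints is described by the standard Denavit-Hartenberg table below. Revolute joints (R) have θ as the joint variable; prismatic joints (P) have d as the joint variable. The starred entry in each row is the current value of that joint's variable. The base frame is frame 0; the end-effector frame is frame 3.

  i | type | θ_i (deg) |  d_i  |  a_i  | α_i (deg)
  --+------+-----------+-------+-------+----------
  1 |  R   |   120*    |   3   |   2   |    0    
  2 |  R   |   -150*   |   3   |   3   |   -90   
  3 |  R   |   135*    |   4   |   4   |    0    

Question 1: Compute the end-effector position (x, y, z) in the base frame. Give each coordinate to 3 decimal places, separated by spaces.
after link 1: o_1 = (-1.0000, 1.7321, 3.0000)
after link 2: o_2 = (1.5981, 0.2321, 6.0000)
after link 3: o_3 = (1.1486, 5.1104, 3.1716)

1.149 5.110 3.172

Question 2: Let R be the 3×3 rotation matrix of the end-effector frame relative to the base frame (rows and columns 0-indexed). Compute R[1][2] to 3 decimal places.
End-effector z-axis (col 2 of R) = (0.5000,0.8660,0.0000)
R[1][2] = 0.8660

0.866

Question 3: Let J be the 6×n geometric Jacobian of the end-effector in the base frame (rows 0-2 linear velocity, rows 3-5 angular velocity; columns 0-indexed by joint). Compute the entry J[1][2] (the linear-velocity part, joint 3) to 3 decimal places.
axis z_2 = (0.5000,0.8660,0.0000); lever o_n−o_2 = (-0.4495,4.8783,-2.8284)
cross product → J_v[:, 2] = (-2.4495,1.4142,2.8284)
J_ω[:, 2] = z_2
entry J[1][2] = 1.4142

1.414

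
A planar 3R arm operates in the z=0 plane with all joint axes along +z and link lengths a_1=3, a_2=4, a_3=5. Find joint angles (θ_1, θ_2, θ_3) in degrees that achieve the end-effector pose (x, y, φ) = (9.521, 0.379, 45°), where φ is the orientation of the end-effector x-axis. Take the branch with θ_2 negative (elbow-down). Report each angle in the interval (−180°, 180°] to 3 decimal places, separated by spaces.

-10.627 -29.977 85.604

wrist centre = target − a_3·(cos φ, sin φ) = (5.9855, -3.1565)
cos θ_2 = (45.7895−3²−4²)/(2·3·4) = 0.8662; θ_2 = -29.9766° (elbow-down)
β = atan2(-3.1565,5.9855) = -27.8057°; ψ = atan2(-1.9986,6.4649) = -17.1786°
θ_1 = β − ψ = -10.6270°
θ_3 = φ − θ_1 − θ_2 = 85.6036° (wrapped to (-180°,180°])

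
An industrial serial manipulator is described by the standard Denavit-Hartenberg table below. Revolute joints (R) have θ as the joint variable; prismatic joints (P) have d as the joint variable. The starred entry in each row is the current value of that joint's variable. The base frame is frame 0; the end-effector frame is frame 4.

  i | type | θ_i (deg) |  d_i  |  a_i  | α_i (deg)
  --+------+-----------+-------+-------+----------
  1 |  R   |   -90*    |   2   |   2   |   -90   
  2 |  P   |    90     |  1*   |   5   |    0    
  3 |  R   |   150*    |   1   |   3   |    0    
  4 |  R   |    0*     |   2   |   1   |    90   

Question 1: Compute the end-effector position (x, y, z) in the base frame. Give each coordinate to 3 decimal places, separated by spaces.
after link 1: o_1 = (0.0000, -2.0000, 2.0000)
after link 2: o_2 = (1.0000, -2.0000, -3.0000)
after link 3: o_3 = (2.0000, -0.5000, -0.4019)
after link 4: o_4 = (4.0000, -0.0000, 0.4641)

4.000 -0.000 0.464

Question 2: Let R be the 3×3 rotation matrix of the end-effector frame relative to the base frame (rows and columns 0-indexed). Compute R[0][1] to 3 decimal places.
1.000

End-effector y-axis (col 1 of R) = (1.0000,0.0000,0.0000)
R[0][1] = 1.0000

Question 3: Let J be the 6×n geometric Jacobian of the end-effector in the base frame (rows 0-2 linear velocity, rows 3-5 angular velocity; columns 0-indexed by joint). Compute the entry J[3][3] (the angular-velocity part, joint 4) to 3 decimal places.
1.000

axis z_3 = (1.0000,0.0000,0.0000); lever o_n−o_3 = (2.0000,0.5000,0.8660)
cross product → J_v[:, 3] = (0.0000,-0.8660,0.5000)
J_ω[:, 3] = z_3
entry J[3][3] = 1.0000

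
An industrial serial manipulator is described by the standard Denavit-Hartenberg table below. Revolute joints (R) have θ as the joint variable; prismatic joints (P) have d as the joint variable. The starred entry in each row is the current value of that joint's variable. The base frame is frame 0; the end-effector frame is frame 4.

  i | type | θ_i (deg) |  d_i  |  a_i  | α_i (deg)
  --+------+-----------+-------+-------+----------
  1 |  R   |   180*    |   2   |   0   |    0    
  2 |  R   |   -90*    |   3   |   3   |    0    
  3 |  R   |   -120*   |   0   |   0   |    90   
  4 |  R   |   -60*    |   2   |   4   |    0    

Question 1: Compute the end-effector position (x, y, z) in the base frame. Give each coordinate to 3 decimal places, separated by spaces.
0.732 0.268 1.536

after link 1: o_1 = (0.0000, 0.0000, 2.0000)
after link 2: o_2 = (0.0000, 3.0000, 5.0000)
after link 3: o_3 = (0.0000, 3.0000, 5.0000)
after link 4: o_4 = (0.7321, 0.2679, 1.5359)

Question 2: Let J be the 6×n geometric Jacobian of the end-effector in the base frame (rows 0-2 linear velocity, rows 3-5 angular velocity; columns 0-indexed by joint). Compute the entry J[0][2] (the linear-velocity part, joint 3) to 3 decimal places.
axis z_2 = (0.0000,0.0000,1.0000); lever o_n−o_2 = (0.7321,-2.7321,-3.4641)
cross product → J_v[:, 2] = (2.7321,0.7321,-0.0000)
J_ω[:, 2] = z_2
entry J[0][2] = 2.7321

2.732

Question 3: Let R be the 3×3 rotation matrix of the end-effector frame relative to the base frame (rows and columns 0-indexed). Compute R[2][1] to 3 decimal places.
0.500

End-effector y-axis (col 1 of R) = (0.7500,-0.4330,0.5000)
R[2][1] = 0.5000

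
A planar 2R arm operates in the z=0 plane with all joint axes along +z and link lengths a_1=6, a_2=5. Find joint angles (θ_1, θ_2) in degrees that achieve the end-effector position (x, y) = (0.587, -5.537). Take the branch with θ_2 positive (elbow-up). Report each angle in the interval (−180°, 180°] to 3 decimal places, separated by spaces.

cos θ_2 = (31.0029−6²−5²)/(2·6·5) = -0.5000; θ_2 = 119.9968° (elbow-up)
β = atan2(-5.5370,0.5870) = -83.9484°; ψ = atan2(4.3303,3.5002) = 51.0507°
θ_1 = β − ψ = -134.9991°

-134.999 119.997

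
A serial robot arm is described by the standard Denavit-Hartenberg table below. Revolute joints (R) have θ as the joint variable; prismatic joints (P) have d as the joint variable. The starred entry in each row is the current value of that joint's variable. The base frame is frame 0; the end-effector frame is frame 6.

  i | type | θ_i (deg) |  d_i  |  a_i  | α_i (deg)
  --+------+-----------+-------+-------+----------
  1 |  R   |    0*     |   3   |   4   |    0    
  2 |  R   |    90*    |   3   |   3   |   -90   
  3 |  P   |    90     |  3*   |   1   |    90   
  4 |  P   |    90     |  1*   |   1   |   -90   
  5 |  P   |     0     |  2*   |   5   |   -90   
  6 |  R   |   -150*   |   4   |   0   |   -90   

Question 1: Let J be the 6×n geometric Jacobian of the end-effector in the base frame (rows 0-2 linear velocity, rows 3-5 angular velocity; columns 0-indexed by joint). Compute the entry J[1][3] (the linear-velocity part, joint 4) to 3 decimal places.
1.000

prismatic axis z_3 = (0.0000,1.0000,0.0000)
J_v[:, 3] = z_3; J_ω[:, 3] = (0,0,0)
entry J[1][3] = 1.0000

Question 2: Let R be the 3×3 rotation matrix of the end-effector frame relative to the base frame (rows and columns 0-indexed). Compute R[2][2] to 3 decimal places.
0.866

End-effector z-axis (col 2 of R) = (-0.5000,-0.0000,0.8660)
R[2][2] = 0.8660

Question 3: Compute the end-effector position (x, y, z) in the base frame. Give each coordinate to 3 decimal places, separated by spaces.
after link 1: o_1 = (4.0000, 0.0000, 3.0000)
after link 2: o_2 = (4.0000, 3.0000, 6.0000)
after link 3: o_3 = (1.0000, 3.0000, 5.0000)
after link 4: o_4 = (-0.0000, 4.0000, 5.0000)
after link 5: o_5 = (-5.0000, 4.0000, 7.0000)
after link 6: o_6 = (-5.0000, 0.0000, 7.0000)

-5.000 0.000 7.000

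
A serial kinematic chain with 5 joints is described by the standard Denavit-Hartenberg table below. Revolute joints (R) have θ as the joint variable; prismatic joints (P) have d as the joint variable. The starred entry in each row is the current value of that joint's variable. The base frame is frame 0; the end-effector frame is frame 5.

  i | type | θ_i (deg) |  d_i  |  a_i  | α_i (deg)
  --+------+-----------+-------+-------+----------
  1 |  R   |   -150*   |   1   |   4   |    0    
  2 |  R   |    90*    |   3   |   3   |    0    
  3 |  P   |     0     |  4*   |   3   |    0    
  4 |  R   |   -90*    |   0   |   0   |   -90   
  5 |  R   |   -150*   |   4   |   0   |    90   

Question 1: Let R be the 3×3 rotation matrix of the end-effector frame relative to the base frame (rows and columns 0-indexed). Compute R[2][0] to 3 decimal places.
End-effector x-axis (col 0 of R) = (0.7500,0.4330,0.5000)
R[2][0] = 0.5000

0.500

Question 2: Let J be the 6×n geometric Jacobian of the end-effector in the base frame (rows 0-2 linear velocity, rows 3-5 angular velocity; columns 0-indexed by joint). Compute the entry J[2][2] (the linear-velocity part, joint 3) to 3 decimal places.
1.000

prismatic axis z_2 = (0.0000,0.0000,1.0000)
J_v[:, 2] = z_2; J_ω[:, 2] = (0,0,0)
entry J[2][2] = 1.0000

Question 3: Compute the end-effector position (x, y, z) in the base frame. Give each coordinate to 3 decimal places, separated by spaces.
after link 1: o_1 = (-3.4641, -2.0000, 1.0000)
after link 2: o_2 = (-1.9641, -4.5981, 4.0000)
after link 3: o_3 = (-0.4641, -7.1962, 8.0000)
after link 4: o_4 = (-0.4641, -7.1962, 8.0000)
after link 5: o_5 = (1.5359, -10.6603, 8.0000)

1.536 -10.660 8.000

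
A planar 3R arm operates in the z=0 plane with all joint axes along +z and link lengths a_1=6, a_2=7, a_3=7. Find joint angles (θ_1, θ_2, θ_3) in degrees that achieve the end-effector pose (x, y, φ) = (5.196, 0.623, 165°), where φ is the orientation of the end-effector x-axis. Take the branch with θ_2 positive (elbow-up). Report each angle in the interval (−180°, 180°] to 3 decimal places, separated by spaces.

wrist centre = target − a_3·(cos φ, sin φ) = (11.9575, -1.1887)
cos θ_2 = (144.3944−6²−7²)/(2·6·7) = 0.7071; θ_2 = 45.0024° (elbow-up)
β = atan2(-1.1887,11.9575) = -5.6773°; ψ = atan2(4.9500,10.9495) = 24.3263°
θ_1 = β − ψ = -30.0036°
θ_3 = φ − θ_1 − θ_2 = 150.0012° (wrapped to (-180°,180°])

-30.004 45.002 150.001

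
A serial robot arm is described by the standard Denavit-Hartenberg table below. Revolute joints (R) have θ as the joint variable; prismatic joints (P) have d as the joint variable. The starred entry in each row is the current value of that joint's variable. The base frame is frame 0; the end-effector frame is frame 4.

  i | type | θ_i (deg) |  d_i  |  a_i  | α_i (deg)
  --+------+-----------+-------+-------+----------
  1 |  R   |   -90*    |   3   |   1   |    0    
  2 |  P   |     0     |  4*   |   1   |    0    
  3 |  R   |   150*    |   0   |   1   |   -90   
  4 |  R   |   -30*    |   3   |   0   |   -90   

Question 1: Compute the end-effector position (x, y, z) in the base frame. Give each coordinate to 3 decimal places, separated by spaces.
after link 1: o_1 = (0.0000, -1.0000, 3.0000)
after link 2: o_2 = (0.0000, -2.0000, 7.0000)
after link 3: o_3 = (0.5000, -1.1340, 7.0000)
after link 4: o_4 = (-2.0981, 0.3660, 7.0000)

-2.098 0.366 7.000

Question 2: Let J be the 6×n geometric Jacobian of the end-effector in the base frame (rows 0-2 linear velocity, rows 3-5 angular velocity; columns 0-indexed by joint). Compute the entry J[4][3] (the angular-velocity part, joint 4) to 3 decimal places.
axis z_3 = (-0.8660,0.5000,0.0000); lever o_n−o_3 = (-2.5981,1.5000,0.0000)
cross product → J_v[:, 3] = (-0.0000,-0.0000,0.0000)
J_ω[:, 3] = z_3
entry J[4][3] = 0.5000

0.500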